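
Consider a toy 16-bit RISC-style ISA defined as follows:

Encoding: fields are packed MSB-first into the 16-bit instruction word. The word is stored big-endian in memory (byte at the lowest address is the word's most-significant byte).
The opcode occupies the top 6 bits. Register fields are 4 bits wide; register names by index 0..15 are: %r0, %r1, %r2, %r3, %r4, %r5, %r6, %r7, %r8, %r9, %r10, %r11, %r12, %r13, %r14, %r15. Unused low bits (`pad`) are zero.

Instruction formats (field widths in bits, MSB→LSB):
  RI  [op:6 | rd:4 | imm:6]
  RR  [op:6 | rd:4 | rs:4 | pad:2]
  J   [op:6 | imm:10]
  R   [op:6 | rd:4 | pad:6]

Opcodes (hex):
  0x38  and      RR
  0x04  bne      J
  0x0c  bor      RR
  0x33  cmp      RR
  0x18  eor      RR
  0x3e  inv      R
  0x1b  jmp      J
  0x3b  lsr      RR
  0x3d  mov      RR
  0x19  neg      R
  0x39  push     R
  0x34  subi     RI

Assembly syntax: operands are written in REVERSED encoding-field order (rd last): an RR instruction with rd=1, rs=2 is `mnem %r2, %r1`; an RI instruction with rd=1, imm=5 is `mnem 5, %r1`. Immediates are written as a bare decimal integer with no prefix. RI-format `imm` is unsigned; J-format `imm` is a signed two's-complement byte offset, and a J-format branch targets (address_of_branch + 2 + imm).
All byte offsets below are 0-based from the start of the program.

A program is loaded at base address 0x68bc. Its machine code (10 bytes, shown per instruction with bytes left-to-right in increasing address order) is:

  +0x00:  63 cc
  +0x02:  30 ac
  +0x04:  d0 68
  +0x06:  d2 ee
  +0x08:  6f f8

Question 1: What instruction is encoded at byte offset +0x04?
subi 40, %r1

[04] d0 68 → 0xd068
  top 6b → 0x34 → subi [RI]
  rd: (w>>6)&0xf=0x1 → %r1
  imm: (w>>0)&0x3f=0x28 → 40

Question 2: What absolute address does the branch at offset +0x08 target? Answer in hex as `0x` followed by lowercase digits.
@+08  big-endian(6f f8) = 0x6ff8
  op=0x6ff8>>10=0x1b ⇒ jmp (J)
  imm: (w>>0)&0x3ff=0x3f8 (s10→-8) → -8
  target = base 0x68bc + off 0x08 + 2 + imm -8 = 0x68be

0x68be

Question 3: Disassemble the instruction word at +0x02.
@+02  big-endian(30 ac) = 0x30ac
  op=0x30ac>>10=0xc ⇒ bor (RR)
  [9:6] rd=2 = %r2
  [5:2] rs=11 = %r11

bor %r11, %r2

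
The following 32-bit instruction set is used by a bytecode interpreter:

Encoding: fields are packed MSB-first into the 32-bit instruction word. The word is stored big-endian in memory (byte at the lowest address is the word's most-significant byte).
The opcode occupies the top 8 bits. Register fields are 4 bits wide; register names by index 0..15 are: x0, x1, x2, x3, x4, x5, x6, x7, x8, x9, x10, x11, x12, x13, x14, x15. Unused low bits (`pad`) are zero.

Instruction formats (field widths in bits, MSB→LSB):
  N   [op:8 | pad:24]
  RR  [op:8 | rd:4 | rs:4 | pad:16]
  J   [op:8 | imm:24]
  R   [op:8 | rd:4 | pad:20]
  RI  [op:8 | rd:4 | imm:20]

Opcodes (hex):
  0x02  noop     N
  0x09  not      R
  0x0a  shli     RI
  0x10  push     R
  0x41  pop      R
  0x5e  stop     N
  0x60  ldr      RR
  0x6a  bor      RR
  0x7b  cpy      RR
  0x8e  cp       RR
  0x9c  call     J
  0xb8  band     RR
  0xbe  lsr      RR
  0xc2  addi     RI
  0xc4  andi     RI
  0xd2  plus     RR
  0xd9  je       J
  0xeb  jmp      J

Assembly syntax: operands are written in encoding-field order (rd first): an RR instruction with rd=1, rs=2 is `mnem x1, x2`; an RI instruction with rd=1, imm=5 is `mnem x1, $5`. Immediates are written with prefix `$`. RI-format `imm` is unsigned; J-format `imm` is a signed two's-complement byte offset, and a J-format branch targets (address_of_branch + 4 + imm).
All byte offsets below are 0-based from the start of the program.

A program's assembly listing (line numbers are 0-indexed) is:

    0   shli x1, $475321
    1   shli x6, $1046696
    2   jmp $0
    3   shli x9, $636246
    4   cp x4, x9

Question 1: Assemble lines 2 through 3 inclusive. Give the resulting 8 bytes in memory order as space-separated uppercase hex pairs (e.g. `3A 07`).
2. jmp fields op=0xeb:8|imm=0:24 → word eb000000h → eb 00 00 00
3. shli fields op=0xa:8|rd=9:4|imm=636246:20 → word 0a99b556h → 0a 99 b5 56

EB 00 00 00 0A 99 B5 56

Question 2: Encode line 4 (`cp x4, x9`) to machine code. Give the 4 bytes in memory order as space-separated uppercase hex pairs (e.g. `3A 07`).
L4: cp op=0x8e:8|rd=4:4|rs=9:4|pad=0:16 ⇒ 0x8e490000 ⇒ big 8e 49 00 00

8E 49 00 00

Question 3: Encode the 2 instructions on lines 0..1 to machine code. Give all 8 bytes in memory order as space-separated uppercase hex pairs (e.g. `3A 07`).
0A 17 40 B9 0A 6F F8 A8

L0: shli op=0xa:8|rd=1:4|imm=475321:20 ⇒ 0x0a1740b9 ⇒ big 0a 17 40 b9
L1: shli op=0xa:8|rd=6:4|imm=1046696:20 ⇒ 0x0a6ff8a8 ⇒ big 0a 6f f8 a8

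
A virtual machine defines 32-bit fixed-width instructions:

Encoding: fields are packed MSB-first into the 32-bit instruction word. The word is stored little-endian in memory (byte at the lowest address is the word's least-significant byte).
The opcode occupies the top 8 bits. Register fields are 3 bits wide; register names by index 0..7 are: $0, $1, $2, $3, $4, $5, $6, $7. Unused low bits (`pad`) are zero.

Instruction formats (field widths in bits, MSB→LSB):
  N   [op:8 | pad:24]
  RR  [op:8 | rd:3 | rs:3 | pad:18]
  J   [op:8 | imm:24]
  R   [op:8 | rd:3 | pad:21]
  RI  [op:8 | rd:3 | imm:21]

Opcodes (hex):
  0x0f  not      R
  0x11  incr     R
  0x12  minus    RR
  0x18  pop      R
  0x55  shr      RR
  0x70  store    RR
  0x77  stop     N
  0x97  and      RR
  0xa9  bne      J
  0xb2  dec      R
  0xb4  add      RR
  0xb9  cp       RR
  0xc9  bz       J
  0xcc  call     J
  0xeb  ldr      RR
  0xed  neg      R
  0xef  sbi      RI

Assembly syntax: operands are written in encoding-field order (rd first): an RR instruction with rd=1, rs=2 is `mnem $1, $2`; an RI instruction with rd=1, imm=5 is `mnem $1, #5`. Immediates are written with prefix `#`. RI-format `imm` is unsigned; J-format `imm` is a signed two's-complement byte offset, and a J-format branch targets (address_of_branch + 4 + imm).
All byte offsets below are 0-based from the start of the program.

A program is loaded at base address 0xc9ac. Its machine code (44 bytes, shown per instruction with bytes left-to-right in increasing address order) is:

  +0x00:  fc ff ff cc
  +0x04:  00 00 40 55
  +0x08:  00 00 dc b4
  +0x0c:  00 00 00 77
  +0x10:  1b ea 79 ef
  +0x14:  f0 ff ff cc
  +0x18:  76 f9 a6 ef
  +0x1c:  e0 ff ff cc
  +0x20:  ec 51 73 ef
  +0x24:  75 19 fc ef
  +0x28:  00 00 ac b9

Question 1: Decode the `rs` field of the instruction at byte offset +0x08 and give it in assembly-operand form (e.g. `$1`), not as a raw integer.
@+08  little-endian(00 00 dc b4) = 0xb4dc0000
  opcode bits[31:24]=0xb4: add/RR
  rd@[23:21]=0x6 ⇒ $6
  rs@[20:18]=0x7 ⇒ $7

$7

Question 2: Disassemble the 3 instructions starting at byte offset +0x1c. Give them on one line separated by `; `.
call #-32; sbi $3, #1266156; sbi $7, #1841525

off 0x1c: read e0 ff ff cc as little → 0xccffffe0
  opcode bits[31:24]=0xcc: call/J
  imm: (w>>0)&0xffffff=0xffffe0 (s24→-32) → #-32
off 0x20: read ec 51 73 ef as little → 0xef7351ec
  opcode bits[31:24]=0xef: sbi/RI
  rd: (w>>21)&0x7=0x3 → $3
  imm: (w>>0)&0x1fffff=0x1351ec → #1266156
off 0x24: read 75 19 fc ef as little → 0xeffc1975
  opcode bits[31:24]=0xef: sbi/RI
  rd: (w>>21)&0x7=0x7 → $7
  imm: (w>>0)&0x1fffff=0x1c1975 → #1841525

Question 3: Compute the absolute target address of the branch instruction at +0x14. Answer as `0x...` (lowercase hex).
0xc9b4

+0x14: f0 ff ff cc ⇒ word 0xccfffff0 (little)
  top 8b → 0xcc → call [J]
  imm@[23:0]=0xfffff0 (s24→-16) ⇒ #-16
  target = base 0xc9ac + off 0x14 + 4 + imm -16 = 0xc9b4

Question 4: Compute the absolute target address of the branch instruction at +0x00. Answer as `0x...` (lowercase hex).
[00] fc ff ff cc → 0xccfffffc
  top 8b → 0xcc → call [J]
  imm: (w>>0)&0xffffff=0xfffffc (s24→-4) → #-4
  target = base 0xc9ac + off 0x00 + 4 + imm -4 = 0xc9ac

0xc9ac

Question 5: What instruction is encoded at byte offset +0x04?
shr $2, $0

@+04  little-endian(00 00 40 55) = 0x55400000
  top 8b → 0x55 → shr [RR]
  rd: (w>>21)&0x7=0x2 → $2
  rs: (w>>18)&0x7=0x0 → $0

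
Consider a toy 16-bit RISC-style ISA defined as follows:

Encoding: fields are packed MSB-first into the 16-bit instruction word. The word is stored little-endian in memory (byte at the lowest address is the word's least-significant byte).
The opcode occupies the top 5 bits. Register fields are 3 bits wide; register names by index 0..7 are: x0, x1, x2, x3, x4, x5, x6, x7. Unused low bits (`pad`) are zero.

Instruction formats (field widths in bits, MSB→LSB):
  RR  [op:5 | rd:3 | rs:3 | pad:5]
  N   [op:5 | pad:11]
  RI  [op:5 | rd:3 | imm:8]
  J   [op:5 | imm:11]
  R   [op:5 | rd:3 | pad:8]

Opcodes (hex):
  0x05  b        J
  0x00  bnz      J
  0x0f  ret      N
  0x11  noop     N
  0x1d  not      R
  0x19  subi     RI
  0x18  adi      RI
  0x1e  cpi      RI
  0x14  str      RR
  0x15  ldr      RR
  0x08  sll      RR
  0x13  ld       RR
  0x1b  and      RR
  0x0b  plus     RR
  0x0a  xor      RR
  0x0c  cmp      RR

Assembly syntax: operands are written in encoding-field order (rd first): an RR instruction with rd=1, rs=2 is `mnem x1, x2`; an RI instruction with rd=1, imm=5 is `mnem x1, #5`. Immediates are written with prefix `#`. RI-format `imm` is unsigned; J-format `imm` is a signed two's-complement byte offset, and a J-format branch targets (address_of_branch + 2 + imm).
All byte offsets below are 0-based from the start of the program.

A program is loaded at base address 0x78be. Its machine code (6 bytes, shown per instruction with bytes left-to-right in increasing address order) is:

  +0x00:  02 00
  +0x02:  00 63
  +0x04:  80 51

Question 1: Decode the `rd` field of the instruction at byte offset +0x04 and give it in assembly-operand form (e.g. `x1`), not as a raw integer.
off 0x04: read 80 51 as little → 0x5180
  op=0x5180>>11=0xa ⇒ xor (RR)
  [10:8] rd=1 = x1
  [7:5] rs=4 = x4

x1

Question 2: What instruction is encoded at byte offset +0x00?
[00] 02 00 → 0x0002
  op=0x0002>>11=0x0 ⇒ bnz (J)
  imm: (w>>0)&0x7ff=0x2 → #2

bnz #2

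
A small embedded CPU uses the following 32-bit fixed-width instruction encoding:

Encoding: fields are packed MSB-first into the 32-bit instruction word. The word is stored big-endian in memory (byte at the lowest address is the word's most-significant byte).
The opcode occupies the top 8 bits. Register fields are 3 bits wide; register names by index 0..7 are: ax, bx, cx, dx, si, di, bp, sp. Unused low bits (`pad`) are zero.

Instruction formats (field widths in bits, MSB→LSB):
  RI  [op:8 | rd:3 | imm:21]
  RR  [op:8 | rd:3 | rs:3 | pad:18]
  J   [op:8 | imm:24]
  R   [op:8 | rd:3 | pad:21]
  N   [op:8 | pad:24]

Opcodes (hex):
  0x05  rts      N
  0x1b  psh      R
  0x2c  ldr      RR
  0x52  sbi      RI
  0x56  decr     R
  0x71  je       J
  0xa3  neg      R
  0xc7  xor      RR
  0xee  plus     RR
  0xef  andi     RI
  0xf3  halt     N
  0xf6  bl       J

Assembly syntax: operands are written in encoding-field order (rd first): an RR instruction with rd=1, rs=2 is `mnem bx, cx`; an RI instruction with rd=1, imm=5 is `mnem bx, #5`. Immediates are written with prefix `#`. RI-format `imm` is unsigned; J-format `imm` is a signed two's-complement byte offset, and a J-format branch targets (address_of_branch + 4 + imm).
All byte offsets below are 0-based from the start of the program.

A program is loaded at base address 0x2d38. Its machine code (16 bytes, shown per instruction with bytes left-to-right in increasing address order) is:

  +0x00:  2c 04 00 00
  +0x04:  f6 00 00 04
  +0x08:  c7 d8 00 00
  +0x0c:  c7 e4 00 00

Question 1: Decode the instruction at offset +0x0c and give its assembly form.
@+0c  big-endian(c7 e4 00 00) = 0xc7e40000
  op=0xc7e40000>>24=0xc7 ⇒ xor (RR)
  [23:21] rd=7 = sp
  [20:18] rs=1 = bx

xor sp, bx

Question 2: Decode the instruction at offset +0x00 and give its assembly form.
ldr ax, bx

@+00  big-endian(2c 04 00 00) = 0x2c040000
  op=0x2c040000>>24=0x2c ⇒ ldr (RR)
  rd: (w>>21)&0x7=0x0 → ax
  rs: (w>>18)&0x7=0x1 → bx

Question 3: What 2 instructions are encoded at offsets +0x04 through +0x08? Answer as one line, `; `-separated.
[04] f6 00 00 04 → 0xf6000004
  op=0xf6000004>>24=0xf6 ⇒ bl (J)
  [23:0] imm=4 = #4
[08] c7 d8 00 00 → 0xc7d80000
  op=0xc7d80000>>24=0xc7 ⇒ xor (RR)
  [23:21] rd=6 = bp
  [20:18] rs=6 = bp

bl #4; xor bp, bp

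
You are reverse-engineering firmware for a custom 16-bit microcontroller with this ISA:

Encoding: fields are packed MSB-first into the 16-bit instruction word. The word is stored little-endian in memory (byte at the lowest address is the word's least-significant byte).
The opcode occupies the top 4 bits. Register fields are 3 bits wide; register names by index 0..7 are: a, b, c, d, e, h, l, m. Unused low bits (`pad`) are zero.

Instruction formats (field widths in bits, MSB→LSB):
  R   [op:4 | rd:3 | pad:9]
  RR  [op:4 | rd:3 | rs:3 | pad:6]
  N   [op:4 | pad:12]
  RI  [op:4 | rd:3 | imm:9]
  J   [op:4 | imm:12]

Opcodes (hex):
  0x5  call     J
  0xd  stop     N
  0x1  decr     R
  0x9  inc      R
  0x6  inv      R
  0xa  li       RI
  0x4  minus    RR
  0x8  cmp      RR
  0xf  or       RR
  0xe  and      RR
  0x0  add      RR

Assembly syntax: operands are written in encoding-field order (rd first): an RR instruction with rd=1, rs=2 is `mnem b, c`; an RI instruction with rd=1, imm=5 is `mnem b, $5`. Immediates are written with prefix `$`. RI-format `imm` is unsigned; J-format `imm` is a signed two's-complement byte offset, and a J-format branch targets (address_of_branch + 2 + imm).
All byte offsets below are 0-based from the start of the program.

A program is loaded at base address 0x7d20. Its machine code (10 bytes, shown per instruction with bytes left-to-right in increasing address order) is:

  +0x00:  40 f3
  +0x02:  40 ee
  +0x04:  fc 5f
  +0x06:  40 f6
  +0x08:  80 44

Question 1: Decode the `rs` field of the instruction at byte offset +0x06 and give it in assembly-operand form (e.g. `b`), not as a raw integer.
b

[06] 40 f6 → 0xf640
  top 4b → 0xf → or [RR]
  rd: (w>>9)&0x7=0x3 → d
  rs: (w>>6)&0x7=0x1 → b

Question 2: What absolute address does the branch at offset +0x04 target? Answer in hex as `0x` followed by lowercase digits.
0x7d22

[04] fc 5f → 0x5ffc
  op=0x5ffc>>12=0x5 ⇒ call (J)
  [11:0] imm=4092 (s12→-4) = $-4
  target = base 0x7d20 + off 0x04 + 2 + imm -4 = 0x7d22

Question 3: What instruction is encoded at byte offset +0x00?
or b, h

@+00  little-endian(40 f3) = 0xf340
  top 4b → 0xf → or [RR]
  rd: (w>>9)&0x7=0x1 → b
  rs: (w>>6)&0x7=0x5 → h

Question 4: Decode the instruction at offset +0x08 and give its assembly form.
[08] 80 44 → 0x4480
  op=0x4480>>12=0x4 ⇒ minus (RR)
  rd@[11:9]=0x2 ⇒ c
  rs@[8:6]=0x2 ⇒ c

minus c, c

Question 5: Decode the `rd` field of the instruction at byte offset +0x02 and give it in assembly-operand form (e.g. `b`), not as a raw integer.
m

+0x02: 40 ee ⇒ word 0xee40 (little)
  op=0xee40>>12=0xe ⇒ and (RR)
  rd@[11:9]=0x7 ⇒ m
  rs@[8:6]=0x1 ⇒ b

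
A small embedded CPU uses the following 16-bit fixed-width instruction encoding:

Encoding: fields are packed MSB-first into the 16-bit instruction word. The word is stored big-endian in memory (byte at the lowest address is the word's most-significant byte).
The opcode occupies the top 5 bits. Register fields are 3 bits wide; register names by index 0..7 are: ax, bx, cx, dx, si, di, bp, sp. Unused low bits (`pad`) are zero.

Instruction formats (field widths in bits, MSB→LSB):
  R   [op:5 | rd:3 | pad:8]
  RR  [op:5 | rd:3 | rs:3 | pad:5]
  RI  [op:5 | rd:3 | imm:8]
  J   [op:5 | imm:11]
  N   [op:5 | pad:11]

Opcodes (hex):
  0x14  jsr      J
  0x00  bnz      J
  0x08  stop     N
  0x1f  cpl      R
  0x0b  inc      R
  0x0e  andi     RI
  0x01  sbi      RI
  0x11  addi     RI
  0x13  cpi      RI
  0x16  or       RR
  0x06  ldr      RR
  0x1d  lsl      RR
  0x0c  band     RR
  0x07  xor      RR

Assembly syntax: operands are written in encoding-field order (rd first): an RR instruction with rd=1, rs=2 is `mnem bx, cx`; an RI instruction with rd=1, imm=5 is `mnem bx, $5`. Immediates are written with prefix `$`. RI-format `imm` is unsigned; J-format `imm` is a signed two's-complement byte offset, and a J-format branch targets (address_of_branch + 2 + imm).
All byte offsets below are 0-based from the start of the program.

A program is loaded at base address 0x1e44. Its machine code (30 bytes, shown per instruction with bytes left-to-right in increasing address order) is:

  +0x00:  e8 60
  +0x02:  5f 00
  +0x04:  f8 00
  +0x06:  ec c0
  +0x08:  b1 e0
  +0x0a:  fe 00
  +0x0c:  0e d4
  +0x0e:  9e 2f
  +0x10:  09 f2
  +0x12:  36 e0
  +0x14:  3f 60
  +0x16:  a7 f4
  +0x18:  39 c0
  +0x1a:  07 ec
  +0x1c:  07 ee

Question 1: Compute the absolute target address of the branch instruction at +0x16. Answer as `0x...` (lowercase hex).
0x1e50

+0x16: a7 f4 ⇒ word 0xa7f4 (big)
  op=0xa7f4>>11=0x14 ⇒ jsr (J)
  imm@[10:0]=0x7f4 (s11→-12) ⇒ $-12
  target = base 0x1e44 + off 0x16 + 2 + imm -12 = 0x1e50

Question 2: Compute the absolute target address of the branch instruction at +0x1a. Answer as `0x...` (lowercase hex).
@+1a  big-endian(07 ec) = 0x07ec
  opcode bits[15:11]=0x0: bnz/J
  imm: (w>>0)&0x7ff=0x7ec (s11→-20) → $-20
  target = base 0x1e44 + off 0x1a + 2 + imm -20 = 0x1e4c

0x1e4c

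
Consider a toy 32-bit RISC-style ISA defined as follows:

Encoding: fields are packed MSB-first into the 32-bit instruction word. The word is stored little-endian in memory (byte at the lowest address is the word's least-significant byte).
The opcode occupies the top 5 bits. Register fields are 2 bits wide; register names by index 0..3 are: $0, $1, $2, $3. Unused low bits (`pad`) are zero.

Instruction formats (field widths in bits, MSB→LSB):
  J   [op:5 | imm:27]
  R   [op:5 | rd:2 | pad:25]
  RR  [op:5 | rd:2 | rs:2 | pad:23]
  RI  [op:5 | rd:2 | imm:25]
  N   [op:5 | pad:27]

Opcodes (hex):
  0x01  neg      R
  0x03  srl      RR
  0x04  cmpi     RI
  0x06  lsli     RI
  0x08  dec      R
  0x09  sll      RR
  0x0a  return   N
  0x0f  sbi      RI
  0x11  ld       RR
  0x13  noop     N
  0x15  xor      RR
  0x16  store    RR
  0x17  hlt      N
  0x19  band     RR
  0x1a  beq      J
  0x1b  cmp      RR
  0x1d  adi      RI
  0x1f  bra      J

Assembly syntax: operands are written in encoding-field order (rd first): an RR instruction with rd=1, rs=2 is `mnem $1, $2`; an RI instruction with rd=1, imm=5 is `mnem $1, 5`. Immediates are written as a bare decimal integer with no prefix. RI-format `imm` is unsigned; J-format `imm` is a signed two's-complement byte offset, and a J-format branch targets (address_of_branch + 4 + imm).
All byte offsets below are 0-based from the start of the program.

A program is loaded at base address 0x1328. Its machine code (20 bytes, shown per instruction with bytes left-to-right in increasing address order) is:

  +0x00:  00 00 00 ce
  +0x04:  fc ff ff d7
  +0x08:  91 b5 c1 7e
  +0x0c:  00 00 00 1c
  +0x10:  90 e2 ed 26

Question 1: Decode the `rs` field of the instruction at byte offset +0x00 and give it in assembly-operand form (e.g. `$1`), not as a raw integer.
$0

off 0x00: read 00 00 00 ce as little → 0xce000000
  op=0xce000000>>27=0x19 ⇒ band (RR)
  rd@[26:25]=0x3 ⇒ $3
  rs@[24:23]=0x0 ⇒ $0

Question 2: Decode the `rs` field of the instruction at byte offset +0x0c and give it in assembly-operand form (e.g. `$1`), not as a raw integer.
$0

+0x0c: 00 00 00 1c ⇒ word 0x1c000000 (little)
  opcode bits[31:27]=0x3: srl/RR
  rd@[26:25]=0x2 ⇒ $2
  rs@[24:23]=0x0 ⇒ $0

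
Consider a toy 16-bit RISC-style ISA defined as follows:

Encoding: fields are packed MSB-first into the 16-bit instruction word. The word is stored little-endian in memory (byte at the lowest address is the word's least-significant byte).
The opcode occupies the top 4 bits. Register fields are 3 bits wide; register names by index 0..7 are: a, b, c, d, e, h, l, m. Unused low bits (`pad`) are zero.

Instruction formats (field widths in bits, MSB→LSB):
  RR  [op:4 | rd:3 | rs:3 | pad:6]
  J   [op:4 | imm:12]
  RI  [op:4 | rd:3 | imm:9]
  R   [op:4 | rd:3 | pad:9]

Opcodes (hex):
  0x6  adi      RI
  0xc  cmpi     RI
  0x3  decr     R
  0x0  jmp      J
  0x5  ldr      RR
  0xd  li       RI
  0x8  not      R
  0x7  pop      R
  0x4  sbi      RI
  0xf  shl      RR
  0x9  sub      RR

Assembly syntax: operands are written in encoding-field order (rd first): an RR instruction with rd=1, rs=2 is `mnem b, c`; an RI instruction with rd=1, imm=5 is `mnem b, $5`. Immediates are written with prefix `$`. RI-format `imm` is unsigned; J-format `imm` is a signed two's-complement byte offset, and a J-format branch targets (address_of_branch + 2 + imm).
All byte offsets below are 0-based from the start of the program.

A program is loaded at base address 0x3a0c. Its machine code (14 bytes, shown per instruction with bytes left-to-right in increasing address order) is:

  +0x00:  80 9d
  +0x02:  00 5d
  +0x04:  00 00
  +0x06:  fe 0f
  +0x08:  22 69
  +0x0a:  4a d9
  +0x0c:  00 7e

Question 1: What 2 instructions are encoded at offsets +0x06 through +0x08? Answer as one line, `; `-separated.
[06] fe 0f → 0x0ffe
  top 4b → 0x0 → jmp [J]
  [11:0] imm=4094 (s12→-2) = $-2
[08] 22 69 → 0x6922
  top 4b → 0x6 → adi [RI]
  [11:9] rd=4 = e
  [8:0] imm=290 = $290

jmp $-2; adi e, $290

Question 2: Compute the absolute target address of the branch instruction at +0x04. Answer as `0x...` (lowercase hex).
0x3a12

@+04  little-endian(00 00) = 0x0000
  op=0x0000>>12=0x0 ⇒ jmp (J)
  [11:0] imm=0 = $0
  target = base 0x3a0c + off 0x04 + 2 + imm 0 = 0x3a12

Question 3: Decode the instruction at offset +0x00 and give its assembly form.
off 0x00: read 80 9d as little → 0x9d80
  op=0x9d80>>12=0x9 ⇒ sub (RR)
  rd@[11:9]=0x6 ⇒ l
  rs@[8:6]=0x6 ⇒ l

sub l, l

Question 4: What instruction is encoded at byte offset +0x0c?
pop m

+0x0c: 00 7e ⇒ word 0x7e00 (little)
  op=0x7e00>>12=0x7 ⇒ pop (R)
  [11:9] rd=7 = m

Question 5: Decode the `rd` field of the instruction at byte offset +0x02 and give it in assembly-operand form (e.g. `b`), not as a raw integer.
l

[02] 00 5d → 0x5d00
  opcode bits[15:12]=0x5: ldr/RR
  [11:9] rd=6 = l
  [8:6] rs=4 = e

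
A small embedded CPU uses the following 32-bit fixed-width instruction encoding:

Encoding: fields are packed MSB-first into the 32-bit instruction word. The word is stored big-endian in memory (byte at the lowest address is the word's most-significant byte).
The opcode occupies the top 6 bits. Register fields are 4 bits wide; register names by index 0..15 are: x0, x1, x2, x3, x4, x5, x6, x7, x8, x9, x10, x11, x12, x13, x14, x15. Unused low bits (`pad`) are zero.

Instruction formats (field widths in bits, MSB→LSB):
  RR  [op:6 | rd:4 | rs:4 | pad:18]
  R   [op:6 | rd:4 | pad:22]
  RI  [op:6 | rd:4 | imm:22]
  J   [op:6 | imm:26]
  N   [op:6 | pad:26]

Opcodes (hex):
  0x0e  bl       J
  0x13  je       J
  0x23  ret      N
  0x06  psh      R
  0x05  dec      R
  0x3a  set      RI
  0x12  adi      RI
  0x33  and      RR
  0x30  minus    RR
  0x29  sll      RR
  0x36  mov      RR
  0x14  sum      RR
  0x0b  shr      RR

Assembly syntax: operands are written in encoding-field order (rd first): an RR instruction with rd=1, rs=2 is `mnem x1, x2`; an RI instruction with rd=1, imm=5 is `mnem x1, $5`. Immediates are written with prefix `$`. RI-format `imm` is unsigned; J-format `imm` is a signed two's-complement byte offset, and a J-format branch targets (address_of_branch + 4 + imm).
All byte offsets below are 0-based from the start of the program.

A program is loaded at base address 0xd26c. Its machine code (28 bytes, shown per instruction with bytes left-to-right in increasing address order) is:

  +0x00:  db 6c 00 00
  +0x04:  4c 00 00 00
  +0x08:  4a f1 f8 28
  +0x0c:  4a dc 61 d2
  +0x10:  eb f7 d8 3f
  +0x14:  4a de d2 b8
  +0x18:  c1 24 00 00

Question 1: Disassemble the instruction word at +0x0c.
+0x0c: 4a dc 61 d2 ⇒ word 0x4adc61d2 (big)
  top 6b → 0x12 → adi [RI]
  [25:22] rd=11 = x11
  [21:0] imm=1860050 = $1860050

adi x11, $1860050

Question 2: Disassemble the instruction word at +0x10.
@+10  big-endian(eb f7 d8 3f) = 0xebf7d83f
  opcode bits[31:26]=0x3a: set/RI
  rd@[25:22]=0xf ⇒ x15
  imm@[21:0]=0x37d83f ⇒ $3659839

set x15, $3659839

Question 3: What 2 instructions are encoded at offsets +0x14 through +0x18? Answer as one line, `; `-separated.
adi x11, $2020024; minus x4, x9

+0x14: 4a de d2 b8 ⇒ word 0x4aded2b8 (big)
  top 6b → 0x12 → adi [RI]
  rd@[25:22]=0xb ⇒ x11
  imm@[21:0]=0x1ed2b8 ⇒ $2020024
+0x18: c1 24 00 00 ⇒ word 0xc1240000 (big)
  top 6b → 0x30 → minus [RR]
  rd@[25:22]=0x4 ⇒ x4
  rs@[21:18]=0x9 ⇒ x9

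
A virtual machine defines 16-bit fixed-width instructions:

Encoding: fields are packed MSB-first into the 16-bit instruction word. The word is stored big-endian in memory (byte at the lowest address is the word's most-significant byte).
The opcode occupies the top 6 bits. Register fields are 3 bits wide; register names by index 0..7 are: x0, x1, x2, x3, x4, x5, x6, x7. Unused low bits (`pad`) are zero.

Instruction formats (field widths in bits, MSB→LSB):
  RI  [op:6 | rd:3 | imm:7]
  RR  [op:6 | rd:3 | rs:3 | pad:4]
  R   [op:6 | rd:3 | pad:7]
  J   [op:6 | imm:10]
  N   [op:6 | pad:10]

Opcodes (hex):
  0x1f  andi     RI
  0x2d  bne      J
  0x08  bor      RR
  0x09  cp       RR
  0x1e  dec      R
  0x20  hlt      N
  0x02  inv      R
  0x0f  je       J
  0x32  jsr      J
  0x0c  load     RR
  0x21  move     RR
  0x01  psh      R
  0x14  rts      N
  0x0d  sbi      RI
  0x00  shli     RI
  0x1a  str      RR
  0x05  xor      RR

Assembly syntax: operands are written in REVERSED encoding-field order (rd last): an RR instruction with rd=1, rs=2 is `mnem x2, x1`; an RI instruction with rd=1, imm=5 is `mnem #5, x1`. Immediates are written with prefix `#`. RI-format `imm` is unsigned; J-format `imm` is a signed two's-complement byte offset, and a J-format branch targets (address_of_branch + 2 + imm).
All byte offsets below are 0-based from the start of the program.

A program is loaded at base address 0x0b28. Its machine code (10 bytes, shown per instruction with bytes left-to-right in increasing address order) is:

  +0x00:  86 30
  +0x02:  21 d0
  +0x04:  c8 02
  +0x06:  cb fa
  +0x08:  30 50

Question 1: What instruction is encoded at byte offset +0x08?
load x5, x0

+0x08: 30 50 ⇒ word 0x3050 (big)
  op=0x3050>>10=0xc ⇒ load (RR)
  rd: (w>>7)&0x7=0x0 → x0
  rs: (w>>4)&0x7=0x5 → x5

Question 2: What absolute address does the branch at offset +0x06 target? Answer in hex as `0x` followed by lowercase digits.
0x0b2a

+0x06: cb fa ⇒ word 0xcbfa (big)
  opcode bits[15:10]=0x32: jsr/J
  imm@[9:0]=0x3fa (s10→-6) ⇒ #-6
  target = base 0x0b28 + off 0x06 + 2 + imm -6 = 0x0b2a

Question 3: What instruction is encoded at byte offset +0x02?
[02] 21 d0 → 0x21d0
  op=0x21d0>>10=0x8 ⇒ bor (RR)
  rd@[9:7]=0x3 ⇒ x3
  rs@[6:4]=0x5 ⇒ x5

bor x5, x3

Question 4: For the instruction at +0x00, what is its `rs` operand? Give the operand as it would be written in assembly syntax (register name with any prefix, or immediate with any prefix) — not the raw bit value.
@+00  big-endian(86 30) = 0x8630
  top 6b → 0x21 → move [RR]
  rd: (w>>7)&0x7=0x4 → x4
  rs: (w>>4)&0x7=0x3 → x3

x3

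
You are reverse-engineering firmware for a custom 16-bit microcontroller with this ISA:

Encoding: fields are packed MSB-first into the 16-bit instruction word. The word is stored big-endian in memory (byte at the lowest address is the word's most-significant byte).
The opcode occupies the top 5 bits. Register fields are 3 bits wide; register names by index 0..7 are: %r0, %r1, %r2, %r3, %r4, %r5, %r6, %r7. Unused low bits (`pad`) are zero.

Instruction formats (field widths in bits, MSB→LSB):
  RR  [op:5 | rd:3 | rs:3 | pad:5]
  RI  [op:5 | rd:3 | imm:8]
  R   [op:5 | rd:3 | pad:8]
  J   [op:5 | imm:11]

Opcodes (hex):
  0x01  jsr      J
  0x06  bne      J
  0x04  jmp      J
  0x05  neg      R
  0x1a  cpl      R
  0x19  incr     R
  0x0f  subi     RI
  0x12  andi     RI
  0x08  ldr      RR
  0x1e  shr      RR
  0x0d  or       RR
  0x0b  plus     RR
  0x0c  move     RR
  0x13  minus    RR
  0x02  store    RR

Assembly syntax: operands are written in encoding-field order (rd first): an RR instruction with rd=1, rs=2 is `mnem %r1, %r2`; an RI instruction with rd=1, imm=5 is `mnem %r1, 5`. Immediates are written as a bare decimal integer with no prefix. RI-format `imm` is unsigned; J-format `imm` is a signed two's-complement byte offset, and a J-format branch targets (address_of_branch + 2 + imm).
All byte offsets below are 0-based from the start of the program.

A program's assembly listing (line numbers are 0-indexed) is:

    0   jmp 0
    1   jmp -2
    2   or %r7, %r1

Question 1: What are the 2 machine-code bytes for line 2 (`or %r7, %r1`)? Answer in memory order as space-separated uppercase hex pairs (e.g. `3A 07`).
line 2 (or): pack op=0xd:5|rd=7:3|rs=1:3|pad=0:5 = 0x6f20; big→ 6f 20

6F 20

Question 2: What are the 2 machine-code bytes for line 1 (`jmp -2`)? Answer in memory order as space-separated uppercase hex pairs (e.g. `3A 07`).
27 FE

line 1 (jmp): pack op=0x4:5|imm=-2:11 = 0x27fe; big→ 27 fe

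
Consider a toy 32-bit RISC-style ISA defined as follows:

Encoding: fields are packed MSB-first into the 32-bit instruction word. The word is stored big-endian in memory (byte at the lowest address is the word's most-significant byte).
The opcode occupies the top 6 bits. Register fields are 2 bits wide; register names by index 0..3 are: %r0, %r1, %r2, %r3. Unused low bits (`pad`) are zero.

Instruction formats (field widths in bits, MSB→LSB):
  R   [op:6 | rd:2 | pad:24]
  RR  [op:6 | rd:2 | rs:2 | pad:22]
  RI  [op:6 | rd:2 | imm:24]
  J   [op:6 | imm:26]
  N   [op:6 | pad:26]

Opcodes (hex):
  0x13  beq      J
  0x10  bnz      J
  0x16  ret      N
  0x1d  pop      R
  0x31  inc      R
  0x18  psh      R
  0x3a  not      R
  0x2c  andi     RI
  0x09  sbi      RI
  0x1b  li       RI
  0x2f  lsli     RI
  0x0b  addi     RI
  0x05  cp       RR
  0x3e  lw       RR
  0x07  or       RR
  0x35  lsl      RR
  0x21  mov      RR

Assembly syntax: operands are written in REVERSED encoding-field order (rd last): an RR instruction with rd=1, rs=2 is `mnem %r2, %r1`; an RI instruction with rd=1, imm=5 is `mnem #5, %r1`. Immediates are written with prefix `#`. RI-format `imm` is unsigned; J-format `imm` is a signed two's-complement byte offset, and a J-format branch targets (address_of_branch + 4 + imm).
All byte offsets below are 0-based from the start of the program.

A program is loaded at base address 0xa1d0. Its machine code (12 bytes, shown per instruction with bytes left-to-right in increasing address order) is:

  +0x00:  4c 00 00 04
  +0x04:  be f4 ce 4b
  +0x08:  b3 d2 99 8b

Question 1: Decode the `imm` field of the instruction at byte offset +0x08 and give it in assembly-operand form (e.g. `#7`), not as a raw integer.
+0x08: b3 d2 99 8b ⇒ word 0xb3d2998b (big)
  op=0xb3d2998b>>26=0x2c ⇒ andi (RI)
  rd: (w>>24)&0x3=0x3 → %r3
  imm: (w>>0)&0xffffff=0xd2998b → #13801867

#13801867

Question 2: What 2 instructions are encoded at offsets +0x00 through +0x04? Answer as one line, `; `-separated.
beq #4; lsli #16043595, %r2

+0x00: 4c 00 00 04 ⇒ word 0x4c000004 (big)
  top 6b → 0x13 → beq [J]
  imm: (w>>0)&0x3ffffff=0x4 → #4
+0x04: be f4 ce 4b ⇒ word 0xbef4ce4b (big)
  top 6b → 0x2f → lsli [RI]
  rd: (w>>24)&0x3=0x2 → %r2
  imm: (w>>0)&0xffffff=0xf4ce4b → #16043595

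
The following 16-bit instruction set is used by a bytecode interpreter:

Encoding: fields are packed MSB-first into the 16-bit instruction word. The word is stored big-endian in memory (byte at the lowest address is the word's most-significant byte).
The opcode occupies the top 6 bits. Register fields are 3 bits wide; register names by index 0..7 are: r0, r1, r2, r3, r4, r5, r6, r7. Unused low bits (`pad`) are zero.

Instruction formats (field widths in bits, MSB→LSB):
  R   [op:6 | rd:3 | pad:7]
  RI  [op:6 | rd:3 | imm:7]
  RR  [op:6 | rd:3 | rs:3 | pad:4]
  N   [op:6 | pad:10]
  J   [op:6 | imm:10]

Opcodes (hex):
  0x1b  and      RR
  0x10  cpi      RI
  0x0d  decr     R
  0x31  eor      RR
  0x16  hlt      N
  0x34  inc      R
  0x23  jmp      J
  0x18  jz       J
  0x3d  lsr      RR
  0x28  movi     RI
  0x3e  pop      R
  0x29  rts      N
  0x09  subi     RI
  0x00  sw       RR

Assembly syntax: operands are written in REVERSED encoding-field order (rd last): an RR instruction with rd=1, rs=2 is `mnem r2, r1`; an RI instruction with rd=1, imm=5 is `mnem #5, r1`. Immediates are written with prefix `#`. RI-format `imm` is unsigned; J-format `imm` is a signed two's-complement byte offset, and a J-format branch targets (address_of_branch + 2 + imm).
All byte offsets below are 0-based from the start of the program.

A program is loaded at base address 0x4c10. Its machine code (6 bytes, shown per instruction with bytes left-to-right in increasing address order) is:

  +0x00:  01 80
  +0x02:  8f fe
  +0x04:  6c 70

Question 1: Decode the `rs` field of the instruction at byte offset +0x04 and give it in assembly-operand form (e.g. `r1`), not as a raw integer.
r7

@+04  big-endian(6c 70) = 0x6c70
  top 6b → 0x1b → and [RR]
  rd: (w>>7)&0x7=0x0 → r0
  rs: (w>>4)&0x7=0x7 → r7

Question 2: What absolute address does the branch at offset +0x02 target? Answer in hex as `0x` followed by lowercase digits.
off 0x02: read 8f fe as big → 0x8ffe
  opcode bits[15:10]=0x23: jmp/J
  imm: (w>>0)&0x3ff=0x3fe (s10→-2) → #-2
  target = base 0x4c10 + off 0x02 + 2 + imm -2 = 0x4c12

0x4c12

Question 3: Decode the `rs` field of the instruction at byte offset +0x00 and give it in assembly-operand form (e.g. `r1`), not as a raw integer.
+0x00: 01 80 ⇒ word 0x0180 (big)
  opcode bits[15:10]=0x0: sw/RR
  rd: (w>>7)&0x7=0x3 → r3
  rs: (w>>4)&0x7=0x0 → r0

r0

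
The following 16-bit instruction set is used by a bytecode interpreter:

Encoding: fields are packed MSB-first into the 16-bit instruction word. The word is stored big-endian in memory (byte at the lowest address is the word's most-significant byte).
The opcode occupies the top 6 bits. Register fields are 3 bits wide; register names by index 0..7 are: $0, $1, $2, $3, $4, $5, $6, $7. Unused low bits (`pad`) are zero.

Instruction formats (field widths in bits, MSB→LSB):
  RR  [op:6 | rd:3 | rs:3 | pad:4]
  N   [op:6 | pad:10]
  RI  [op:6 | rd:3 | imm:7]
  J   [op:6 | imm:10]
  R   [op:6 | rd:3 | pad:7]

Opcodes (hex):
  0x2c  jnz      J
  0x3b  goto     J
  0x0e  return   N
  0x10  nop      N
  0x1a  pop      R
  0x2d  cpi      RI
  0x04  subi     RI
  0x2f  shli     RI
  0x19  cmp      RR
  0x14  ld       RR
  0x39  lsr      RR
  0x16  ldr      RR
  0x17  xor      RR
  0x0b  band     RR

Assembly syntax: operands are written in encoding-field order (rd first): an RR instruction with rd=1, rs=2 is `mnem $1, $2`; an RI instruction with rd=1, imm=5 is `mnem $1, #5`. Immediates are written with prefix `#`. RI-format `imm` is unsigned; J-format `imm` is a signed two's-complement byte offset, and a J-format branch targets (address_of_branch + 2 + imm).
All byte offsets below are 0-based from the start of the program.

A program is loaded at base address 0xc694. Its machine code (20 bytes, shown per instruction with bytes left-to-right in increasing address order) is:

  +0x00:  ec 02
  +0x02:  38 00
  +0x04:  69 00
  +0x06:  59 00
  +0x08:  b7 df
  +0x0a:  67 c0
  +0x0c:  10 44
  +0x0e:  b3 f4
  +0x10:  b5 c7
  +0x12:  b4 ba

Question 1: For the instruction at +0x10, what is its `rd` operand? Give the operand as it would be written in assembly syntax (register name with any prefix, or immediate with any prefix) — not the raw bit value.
@+10  big-endian(b5 c7) = 0xb5c7
  top 6b → 0x2d → cpi [RI]
  [9:7] rd=3 = $3
  [6:0] imm=71 = #71

$3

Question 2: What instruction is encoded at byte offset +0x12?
+0x12: b4 ba ⇒ word 0xb4ba (big)
  op=0xb4ba>>10=0x2d ⇒ cpi (RI)
  [9:7] rd=1 = $1
  [6:0] imm=58 = #58

cpi $1, #58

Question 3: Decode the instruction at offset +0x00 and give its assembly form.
goto #2

off 0x00: read ec 02 as big → 0xec02
  top 6b → 0x3b → goto [J]
  imm@[9:0]=0x2 ⇒ #2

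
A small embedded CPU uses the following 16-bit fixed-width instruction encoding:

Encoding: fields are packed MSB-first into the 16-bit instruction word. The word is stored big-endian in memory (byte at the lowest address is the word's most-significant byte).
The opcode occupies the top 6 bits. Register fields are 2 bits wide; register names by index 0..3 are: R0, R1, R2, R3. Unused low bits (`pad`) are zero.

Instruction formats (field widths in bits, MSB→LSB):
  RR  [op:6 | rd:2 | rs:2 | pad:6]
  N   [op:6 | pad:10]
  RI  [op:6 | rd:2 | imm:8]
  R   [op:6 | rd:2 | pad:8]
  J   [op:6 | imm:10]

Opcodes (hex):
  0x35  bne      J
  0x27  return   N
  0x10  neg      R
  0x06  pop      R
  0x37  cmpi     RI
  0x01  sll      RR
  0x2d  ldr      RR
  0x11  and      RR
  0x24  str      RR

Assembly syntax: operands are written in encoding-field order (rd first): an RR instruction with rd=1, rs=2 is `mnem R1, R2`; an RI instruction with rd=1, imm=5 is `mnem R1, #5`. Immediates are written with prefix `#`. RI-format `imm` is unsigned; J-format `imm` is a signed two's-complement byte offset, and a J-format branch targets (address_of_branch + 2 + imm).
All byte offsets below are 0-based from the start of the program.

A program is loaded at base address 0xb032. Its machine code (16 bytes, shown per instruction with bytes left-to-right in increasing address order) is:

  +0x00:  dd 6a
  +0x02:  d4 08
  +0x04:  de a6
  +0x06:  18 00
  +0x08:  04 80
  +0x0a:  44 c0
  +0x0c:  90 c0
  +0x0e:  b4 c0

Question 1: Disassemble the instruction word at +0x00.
cmpi R1, #106

@+00  big-endian(dd 6a) = 0xdd6a
  op=0xdd6a>>10=0x37 ⇒ cmpi (RI)
  rd: (w>>8)&0x3=0x1 → R1
  imm: (w>>0)&0xff=0x6a → #106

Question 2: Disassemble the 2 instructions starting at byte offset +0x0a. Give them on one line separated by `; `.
[0a] 44 c0 → 0x44c0
  opcode bits[15:10]=0x11: and/RR
  rd@[9:8]=0x0 ⇒ R0
  rs@[7:6]=0x3 ⇒ R3
[0c] 90 c0 → 0x90c0
  opcode bits[15:10]=0x24: str/RR
  rd@[9:8]=0x0 ⇒ R0
  rs@[7:6]=0x3 ⇒ R3

and R0, R3; str R0, R3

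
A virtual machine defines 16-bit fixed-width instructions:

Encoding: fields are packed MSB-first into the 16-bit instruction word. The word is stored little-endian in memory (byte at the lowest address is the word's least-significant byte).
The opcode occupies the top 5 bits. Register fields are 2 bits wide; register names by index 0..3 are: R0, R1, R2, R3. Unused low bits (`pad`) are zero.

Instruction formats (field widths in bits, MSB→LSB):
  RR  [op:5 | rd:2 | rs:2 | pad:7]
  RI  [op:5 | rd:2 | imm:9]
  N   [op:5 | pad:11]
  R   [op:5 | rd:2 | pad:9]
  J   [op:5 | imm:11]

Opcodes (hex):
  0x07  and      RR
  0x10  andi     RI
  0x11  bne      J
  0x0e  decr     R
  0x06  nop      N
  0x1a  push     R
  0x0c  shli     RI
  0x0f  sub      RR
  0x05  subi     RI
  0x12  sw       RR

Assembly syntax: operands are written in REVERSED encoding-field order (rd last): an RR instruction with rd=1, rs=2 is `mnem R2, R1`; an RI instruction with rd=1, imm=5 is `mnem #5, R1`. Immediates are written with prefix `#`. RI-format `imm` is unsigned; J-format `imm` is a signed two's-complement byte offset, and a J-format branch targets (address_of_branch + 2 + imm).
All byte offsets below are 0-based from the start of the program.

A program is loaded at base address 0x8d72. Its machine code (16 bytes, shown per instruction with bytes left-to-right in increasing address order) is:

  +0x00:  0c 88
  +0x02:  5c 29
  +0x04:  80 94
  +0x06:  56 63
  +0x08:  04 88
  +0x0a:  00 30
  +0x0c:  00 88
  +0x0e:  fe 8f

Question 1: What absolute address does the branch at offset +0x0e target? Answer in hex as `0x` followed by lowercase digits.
0x8d80

@+0e  little-endian(fe 8f) = 0x8ffe
  op=0x8ffe>>11=0x11 ⇒ bne (J)
  [10:0] imm=2046 (s11→-2) = #-2
  target = base 0x8d72 + off 0x0e + 2 + imm -2 = 0x8d80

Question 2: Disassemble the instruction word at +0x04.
off 0x04: read 80 94 as little → 0x9480
  opcode bits[15:11]=0x12: sw/RR
  rd: (w>>9)&0x3=0x2 → R2
  rs: (w>>7)&0x3=0x1 → R1

sw R1, R2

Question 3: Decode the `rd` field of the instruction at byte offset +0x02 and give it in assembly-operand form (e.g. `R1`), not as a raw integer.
@+02  little-endian(5c 29) = 0x295c
  op=0x295c>>11=0x5 ⇒ subi (RI)
  rd: (w>>9)&0x3=0x0 → R0
  imm: (w>>0)&0x1ff=0x15c → #348

R0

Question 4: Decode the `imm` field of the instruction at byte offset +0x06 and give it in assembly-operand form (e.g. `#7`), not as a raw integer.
#342

@+06  little-endian(56 63) = 0x6356
  opcode bits[15:11]=0xc: shli/RI
  rd: (w>>9)&0x3=0x1 → R1
  imm: (w>>0)&0x1ff=0x156 → #342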